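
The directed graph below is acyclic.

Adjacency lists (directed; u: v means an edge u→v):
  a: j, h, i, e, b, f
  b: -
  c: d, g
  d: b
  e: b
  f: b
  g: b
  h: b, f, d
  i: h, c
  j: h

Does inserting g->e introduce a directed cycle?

Adding g→e creates a cycle iff e can already reach g.
Explore from e: no path reaches g. The graph stays acyclic.

No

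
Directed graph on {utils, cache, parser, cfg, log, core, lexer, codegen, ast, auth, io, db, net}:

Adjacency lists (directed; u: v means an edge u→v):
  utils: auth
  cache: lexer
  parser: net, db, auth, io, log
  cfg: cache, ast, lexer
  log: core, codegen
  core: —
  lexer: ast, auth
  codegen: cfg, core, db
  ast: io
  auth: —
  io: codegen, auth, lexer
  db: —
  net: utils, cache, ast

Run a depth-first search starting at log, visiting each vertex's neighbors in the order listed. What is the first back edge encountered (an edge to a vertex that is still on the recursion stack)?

io→codegen

DFS from log (visiting each vertex's neighbors in the order listed); mark gray on enter, black on exit:
log gray
  core gray
  core black
  codegen gray
    cfg gray
      cache gray
        lexer gray
          ast gray
            io gray
              io→codegen: codegen is gray → back edge
First back edge: io → codegen.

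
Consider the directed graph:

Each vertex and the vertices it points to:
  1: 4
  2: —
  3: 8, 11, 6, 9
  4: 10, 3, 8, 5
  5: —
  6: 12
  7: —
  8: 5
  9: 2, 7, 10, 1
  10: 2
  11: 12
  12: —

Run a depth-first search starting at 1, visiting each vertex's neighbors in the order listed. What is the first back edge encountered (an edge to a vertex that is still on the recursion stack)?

9→1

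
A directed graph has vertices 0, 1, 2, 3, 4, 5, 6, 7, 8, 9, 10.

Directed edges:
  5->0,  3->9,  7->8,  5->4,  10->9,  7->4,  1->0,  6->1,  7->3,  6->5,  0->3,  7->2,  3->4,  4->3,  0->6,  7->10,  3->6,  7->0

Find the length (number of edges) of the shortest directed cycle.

For each vertex v, BFS finds the shortest path from v back to v.
The shortest such closed walk is 3 → 4 → 3, length 2.

2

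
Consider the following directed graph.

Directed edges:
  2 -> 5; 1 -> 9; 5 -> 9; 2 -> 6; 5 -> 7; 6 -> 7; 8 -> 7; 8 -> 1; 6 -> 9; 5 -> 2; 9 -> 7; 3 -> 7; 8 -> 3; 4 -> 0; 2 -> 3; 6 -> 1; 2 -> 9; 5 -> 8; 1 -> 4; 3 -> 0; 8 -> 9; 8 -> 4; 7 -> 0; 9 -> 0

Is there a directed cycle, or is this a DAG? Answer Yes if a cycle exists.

Yes

DFS with white/gray/black marking, starting from 6:
6 gray
  7 gray
    0 gray
    0 black
  7 black
  1 gray
    4 gray
      4→0: 0 black — skip
    4 black
    9 gray
      9→0: 0 black — skip
      9→7: 7 black — skip
    9 black
  1 black
  6→9: 9 black — skip
6 black
2 gray
  2→6: 6 black — skip
  3 gray
    3→0: 0 black — skip
    3→7: 7 black — skip
  3 black
  5 gray
    5→7: 7 black — skip
    8 gray
      8→7: 7 black — skip
      8→1: 1 black — skip
      8→4: 4 black — skip
      8→3: 3 black — skip
      8→9: 9 black — skip
    8 black
    5→9: 9 black — skip
    5→2: 2 is gray → back edge
Back edge found, so a cycle exists: 2 → 5 → 2.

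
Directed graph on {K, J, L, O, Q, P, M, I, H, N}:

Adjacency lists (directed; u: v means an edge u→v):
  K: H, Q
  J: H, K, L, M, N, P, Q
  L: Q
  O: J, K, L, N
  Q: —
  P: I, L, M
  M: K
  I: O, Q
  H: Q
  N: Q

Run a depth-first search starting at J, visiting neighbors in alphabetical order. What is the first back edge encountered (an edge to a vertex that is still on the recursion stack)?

DFS from J (visiting neighbors in alphabetical order); mark gray on enter, black on exit:
J gray
  H gray
    Q gray
    Q black
  H black
  K gray
    K→H: H black — skip
    K→Q: Q black — skip
  K black
  L gray
    L→Q: Q black — skip
  L black
  M gray
    M→K: K black — skip
  M black
  N gray
    N→Q: Q black — skip
  N black
  P gray
    I gray
      O gray
        O→J: J is gray → back edge
First back edge: O → J.

O->J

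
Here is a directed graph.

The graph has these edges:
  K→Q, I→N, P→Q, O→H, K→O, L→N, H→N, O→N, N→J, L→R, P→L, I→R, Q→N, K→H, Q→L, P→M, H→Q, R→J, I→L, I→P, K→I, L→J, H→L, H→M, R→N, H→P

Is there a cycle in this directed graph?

No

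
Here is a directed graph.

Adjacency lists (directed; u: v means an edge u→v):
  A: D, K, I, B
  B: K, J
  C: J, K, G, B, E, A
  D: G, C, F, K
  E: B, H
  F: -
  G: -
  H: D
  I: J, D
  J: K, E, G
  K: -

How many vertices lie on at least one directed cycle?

8

A vertex is on a directed cycle iff it belongs to a strongly connected component of size ≥ 2 (or has a self-loop).
The vertices on cycles are {A, B, C, D, E, H, I, J} — 8 in total.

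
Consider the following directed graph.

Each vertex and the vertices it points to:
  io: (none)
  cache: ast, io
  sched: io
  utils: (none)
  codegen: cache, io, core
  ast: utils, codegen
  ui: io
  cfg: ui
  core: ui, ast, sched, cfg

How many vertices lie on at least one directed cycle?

4

A vertex is on a directed cycle iff it belongs to a strongly connected component of size ≥ 2 (or has a self-loop).
The vertices on cycles are {ast, core, cache, codegen} — 4 in total.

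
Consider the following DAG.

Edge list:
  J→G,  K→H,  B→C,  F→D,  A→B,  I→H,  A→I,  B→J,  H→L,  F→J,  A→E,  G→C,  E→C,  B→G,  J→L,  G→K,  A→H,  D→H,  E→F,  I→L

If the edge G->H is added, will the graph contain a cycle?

Adding G→H creates a cycle iff H can already reach G.
Explore from H: no path reaches G. The graph stays acyclic.

No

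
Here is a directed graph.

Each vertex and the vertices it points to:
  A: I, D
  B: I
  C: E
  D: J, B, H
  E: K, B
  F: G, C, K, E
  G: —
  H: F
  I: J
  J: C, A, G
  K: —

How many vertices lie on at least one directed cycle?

9

A vertex is on a directed cycle iff it belongs to a strongly connected component of size ≥ 2 (or has a self-loop).
The vertices on cycles are {A, B, C, D, E, F, H, I, J} — 9 in total.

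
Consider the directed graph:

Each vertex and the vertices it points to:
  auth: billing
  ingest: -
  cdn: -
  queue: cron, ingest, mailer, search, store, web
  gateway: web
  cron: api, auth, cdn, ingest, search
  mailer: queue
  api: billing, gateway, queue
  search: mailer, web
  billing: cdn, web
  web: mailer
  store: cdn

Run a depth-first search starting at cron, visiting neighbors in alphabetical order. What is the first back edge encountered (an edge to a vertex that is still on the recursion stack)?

queue→cron

DFS from cron (visiting neighbors in alphabetical order); mark gray on enter, black on exit:
cron gray
  api gray
    billing gray
      cdn gray
      cdn black
      web gray
        mailer gray
          queue gray
            queue→cron: cron is gray → back edge
First back edge: queue → cron.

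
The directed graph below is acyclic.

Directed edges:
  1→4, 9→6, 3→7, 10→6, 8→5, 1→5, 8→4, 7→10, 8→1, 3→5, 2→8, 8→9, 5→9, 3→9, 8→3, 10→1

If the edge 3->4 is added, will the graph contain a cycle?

No

Adding 3→4 creates a cycle iff 4 can already reach 3.
Explore from 4: no path reaches 3. The graph stays acyclic.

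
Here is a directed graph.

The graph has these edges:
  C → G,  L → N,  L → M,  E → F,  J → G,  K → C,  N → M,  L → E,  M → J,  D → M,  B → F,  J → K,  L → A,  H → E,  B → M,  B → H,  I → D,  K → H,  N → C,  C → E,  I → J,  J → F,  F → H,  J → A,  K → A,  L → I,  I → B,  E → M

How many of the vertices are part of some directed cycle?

A vertex is on a directed cycle iff it belongs to a strongly connected component of size ≥ 2 (or has a self-loop).
The vertices on cycles are {C, E, F, H, J, K, M} — 7 in total.

7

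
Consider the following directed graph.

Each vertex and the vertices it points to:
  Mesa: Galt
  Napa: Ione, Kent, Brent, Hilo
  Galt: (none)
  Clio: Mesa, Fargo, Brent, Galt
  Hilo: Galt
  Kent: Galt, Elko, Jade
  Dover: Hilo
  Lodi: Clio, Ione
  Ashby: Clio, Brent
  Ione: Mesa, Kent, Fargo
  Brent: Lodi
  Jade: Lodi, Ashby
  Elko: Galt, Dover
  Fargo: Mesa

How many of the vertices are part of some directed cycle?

7

A vertex is on a directed cycle iff it belongs to a strongly connected component of size ≥ 2 (or has a self-loop).
The vertices on cycles are {Clio, Ione, Jade, Kent, Lodi, Ashby, Brent} — 7 in total.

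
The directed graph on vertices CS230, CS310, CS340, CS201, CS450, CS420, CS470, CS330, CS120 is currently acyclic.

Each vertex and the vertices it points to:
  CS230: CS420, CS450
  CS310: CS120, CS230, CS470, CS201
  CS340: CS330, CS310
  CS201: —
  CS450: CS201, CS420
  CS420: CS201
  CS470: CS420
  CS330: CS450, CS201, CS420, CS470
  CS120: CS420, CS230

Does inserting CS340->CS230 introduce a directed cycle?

No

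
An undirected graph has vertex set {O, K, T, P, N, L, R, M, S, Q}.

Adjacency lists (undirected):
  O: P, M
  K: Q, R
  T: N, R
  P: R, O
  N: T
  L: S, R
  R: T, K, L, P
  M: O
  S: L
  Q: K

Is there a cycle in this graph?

No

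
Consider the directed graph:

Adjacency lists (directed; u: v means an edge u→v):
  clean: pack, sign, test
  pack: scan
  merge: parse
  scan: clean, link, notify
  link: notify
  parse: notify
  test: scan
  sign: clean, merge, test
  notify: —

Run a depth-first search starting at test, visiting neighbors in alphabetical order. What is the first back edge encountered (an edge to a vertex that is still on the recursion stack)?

DFS from test (visiting neighbors in alphabetical order); mark gray on enter, black on exit:
test gray
  scan gray
    clean gray
      pack gray
        pack→scan: scan is gray → back edge
First back edge: pack → scan.

pack→scan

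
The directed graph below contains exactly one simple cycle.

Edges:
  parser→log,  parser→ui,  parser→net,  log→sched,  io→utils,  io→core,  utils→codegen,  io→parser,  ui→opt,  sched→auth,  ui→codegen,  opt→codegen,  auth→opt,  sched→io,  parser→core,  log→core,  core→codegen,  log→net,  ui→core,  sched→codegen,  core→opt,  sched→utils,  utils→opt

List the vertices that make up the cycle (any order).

DFS with gray/black marking from parser:
parser gray
  net gray
  net black
  ui gray
    codegen gray
    codegen black
    core gray
      core→codegen: codegen black — skip
      opt gray
        opt→codegen: codegen black — skip
      opt black
    core black
    ui→opt: opt black — skip
  ui black
  log gray
    log→core: core black — skip
    sched gray
      auth gray
        auth→opt: opt black — skip
      auth black
      io gray
        utils gray
          utils→opt: opt black — skip
          utils→codegen: codegen black — skip
        utils black
        io→core: core black — skip
        io→parser: parser is gray → back edge
Back edge closes the cycle parser → log → sched → io → parser; its vertices are {io, log, sched, parser}.

io, log, sched, parser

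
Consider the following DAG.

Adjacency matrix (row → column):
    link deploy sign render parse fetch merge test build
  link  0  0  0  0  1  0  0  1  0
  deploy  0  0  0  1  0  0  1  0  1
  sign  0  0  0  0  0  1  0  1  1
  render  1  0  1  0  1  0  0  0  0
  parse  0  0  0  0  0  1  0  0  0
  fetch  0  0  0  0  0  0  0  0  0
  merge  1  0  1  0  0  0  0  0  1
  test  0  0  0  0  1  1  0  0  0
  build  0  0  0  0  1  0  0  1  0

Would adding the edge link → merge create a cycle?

Adding link→merge creates a cycle iff merge can already reach link.
Path from merge: merge → link.
So merge → … → link → merge is a cycle.

Yes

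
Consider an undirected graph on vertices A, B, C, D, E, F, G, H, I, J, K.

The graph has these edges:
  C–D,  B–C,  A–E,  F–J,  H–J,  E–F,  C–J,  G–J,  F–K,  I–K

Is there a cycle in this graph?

No

DFS, tracking each vertex's parent; an edge to a visited non-parent vertex closes a cycle.
Start from D:
visit D (parent –)
  visit C (parent D)
    visit B (parent C)
      B–C: parent, skip
    C–D: parent, skip
    visit J (parent C)
      visit H (parent J)
        H–J: parent, skip
      visit G (parent J)
        G–J: parent, skip
      J–C: parent, skip
      visit F (parent J)
        F–J: parent, skip
        visit E (parent F)
          E–F: parent, skip
          visit A (parent E)
            A–E: parent, skip
        visit K (parent F)
          visit I (parent K)
            I–K: parent, skip
          K–F: parent, skip
No non-parent visited neighbor found — the graph is a forest.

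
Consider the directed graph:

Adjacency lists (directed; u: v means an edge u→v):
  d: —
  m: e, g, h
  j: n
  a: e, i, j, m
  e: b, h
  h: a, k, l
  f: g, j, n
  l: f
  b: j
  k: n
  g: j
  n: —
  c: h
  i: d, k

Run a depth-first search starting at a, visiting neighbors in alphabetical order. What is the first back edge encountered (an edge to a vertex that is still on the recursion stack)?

h→a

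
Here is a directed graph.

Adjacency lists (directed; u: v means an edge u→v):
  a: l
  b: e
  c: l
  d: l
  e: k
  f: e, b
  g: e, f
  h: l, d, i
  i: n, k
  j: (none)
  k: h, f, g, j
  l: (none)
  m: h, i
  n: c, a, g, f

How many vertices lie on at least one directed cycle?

A vertex is on a directed cycle iff it belongs to a strongly connected component of size ≥ 2 (or has a self-loop).
The vertices on cycles are {b, e, f, g, h, i, k, n} — 8 in total.

8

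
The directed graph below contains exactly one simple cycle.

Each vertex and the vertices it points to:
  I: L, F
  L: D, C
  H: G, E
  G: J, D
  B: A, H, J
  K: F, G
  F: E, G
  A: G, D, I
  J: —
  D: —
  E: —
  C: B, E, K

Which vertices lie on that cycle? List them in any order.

A, B, C, I, L

DFS with gray/black marking from C:
C gray
  B gray
    A gray
      G gray
        J gray
        J black
        D gray
        D black
      G black
      A→D: D black — skip
      I gray
        L gray
          L→D: D black — skip
          L→C: C is gray → back edge
Back edge closes the cycle C → B → A → I → L → C; its vertices are {A, B, C, I, L}.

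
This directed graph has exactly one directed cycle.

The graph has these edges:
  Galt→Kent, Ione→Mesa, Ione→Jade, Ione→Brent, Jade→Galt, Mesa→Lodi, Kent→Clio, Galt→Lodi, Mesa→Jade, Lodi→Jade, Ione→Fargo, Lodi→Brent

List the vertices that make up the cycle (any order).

Galt, Jade, Lodi

DFS with gray/black marking from Lodi:
Lodi gray
  Jade gray
    Galt gray
      Kent gray
        Clio gray
        Clio black
      Kent black
      Galt→Lodi: Lodi is gray → back edge
Back edge closes the cycle Lodi → Jade → Galt → Lodi; its vertices are {Galt, Jade, Lodi}.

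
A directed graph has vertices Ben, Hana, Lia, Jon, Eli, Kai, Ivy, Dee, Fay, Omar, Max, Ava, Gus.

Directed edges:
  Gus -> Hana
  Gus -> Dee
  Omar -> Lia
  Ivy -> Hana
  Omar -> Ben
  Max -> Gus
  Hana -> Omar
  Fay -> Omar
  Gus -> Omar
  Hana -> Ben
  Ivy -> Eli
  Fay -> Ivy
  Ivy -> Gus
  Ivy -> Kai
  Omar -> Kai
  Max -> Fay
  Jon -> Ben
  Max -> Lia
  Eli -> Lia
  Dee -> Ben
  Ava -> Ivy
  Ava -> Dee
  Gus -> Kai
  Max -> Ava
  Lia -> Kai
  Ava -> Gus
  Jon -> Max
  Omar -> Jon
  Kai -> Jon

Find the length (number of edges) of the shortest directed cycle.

For each vertex v, BFS finds the shortest path from v back to v.
The shortest such closed walk is Max → Fay → Omar → Jon → Max, length 4.

4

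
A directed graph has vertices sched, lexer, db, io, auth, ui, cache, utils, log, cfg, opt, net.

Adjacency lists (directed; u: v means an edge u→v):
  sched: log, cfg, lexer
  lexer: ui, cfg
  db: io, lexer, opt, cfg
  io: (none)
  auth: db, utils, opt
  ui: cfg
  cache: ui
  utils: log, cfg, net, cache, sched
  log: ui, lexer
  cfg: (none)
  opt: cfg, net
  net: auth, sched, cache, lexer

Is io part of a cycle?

No

io lies on a cycle iff there is a path from io back to itself.
Exploring from io, it never reaches itself; equivalently, its strongly connected component is a singleton.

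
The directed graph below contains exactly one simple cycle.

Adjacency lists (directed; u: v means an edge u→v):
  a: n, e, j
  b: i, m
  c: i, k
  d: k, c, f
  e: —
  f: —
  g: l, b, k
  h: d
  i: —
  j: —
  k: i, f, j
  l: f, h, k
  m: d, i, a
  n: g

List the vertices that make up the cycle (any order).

a, b, g, m, n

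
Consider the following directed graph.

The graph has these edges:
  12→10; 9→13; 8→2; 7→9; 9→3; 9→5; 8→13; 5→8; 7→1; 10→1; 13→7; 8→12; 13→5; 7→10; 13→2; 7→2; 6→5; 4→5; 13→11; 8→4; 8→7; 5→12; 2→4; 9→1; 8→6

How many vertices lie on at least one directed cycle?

8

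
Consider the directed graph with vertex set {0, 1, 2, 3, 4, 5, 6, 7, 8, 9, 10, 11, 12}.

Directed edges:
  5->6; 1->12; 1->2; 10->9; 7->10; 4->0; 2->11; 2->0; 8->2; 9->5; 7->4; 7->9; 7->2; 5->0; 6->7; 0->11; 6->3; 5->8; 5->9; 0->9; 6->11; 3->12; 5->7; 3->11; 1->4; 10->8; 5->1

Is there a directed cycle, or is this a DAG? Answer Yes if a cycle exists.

Yes

DFS with white/gray/black marking, starting from 6:
6 gray
  11 gray
  11 black
  7 gray
    4 gray
      0 gray
        9 gray
          5 gray
            8 gray
              2 gray
                2→11: 11 black — skip
                2→0: 0 is gray → back edge
Back edge found, so a cycle exists: 0 → 9 → 5 → 8 → 2 → 0.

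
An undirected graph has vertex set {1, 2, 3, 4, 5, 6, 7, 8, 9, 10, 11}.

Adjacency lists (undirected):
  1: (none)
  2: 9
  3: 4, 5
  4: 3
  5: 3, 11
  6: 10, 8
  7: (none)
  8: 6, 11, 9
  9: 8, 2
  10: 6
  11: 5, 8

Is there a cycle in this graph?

DFS, tracking each vertex's parent; an edge to a visited non-parent vertex closes a cycle.
Start from 5:
visit 5 (parent –)
  visit 3 (parent 5)
    visit 4 (parent 3)
      4–3: parent, skip
    3–5: parent, skip
  visit 11 (parent 5)
    11–5: parent, skip
    visit 8 (parent 11)
      visit 6 (parent 8)
        visit 10 (parent 6)
          10–6: parent, skip
        6–8: parent, skip
      8–11: parent, skip
      visit 9 (parent 8)
        9–8: parent, skip
        visit 2 (parent 9)
          2–9: parent, skip
visit 1 (parent –)
visit 7 (parent –)
No non-parent visited neighbor found — the graph is a forest.

No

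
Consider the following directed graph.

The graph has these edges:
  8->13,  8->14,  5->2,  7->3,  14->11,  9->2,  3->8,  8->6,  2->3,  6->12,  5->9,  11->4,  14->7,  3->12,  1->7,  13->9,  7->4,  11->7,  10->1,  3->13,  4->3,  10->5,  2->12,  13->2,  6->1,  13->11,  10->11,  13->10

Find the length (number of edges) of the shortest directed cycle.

For each vertex v, BFS finds the shortest path from v back to v.
The shortest such closed walk is 13 → 2 → 3 → 13, length 3.

3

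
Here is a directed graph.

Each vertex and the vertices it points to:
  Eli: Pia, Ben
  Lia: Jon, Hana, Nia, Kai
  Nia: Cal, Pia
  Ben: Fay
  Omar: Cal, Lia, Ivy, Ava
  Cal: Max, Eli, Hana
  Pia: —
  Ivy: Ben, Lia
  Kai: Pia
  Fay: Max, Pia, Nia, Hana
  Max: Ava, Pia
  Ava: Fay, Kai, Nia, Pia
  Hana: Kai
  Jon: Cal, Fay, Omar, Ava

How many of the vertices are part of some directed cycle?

A vertex is on a directed cycle iff it belongs to a strongly connected component of size ≥ 2 (or has a self-loop).
The vertices on cycles are {Ava, Ben, Cal, Eli, Fay, Ivy, Jon, Lia, Max, Nia, Omar} — 11 in total.

11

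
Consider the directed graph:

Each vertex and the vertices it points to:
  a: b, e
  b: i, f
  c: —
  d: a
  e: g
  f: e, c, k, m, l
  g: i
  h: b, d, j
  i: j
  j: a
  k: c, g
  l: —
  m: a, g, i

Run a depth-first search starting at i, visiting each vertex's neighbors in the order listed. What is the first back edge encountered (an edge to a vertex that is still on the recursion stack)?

b->i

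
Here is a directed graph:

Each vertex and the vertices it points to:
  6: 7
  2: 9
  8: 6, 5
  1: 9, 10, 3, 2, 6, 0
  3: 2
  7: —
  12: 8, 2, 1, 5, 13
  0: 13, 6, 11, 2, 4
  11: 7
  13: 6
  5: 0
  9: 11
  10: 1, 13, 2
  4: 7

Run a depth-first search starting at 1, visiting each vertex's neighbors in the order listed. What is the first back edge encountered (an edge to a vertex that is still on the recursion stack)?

10->1

DFS from 1 (visiting each vertex's neighbors in the order listed); mark gray on enter, black on exit:
1 gray
  9 gray
    11 gray
      7 gray
      7 black
    11 black
  9 black
  10 gray
    10→1: 1 is gray → back edge
First back edge: 10 → 1.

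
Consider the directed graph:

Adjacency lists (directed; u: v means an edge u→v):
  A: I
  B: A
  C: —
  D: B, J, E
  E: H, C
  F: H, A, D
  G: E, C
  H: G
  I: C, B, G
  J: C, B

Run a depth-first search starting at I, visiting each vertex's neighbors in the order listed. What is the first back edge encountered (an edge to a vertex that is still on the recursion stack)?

A→I

DFS from I (visiting each vertex's neighbors in the order listed); mark gray on enter, black on exit:
I gray
  C gray
  C black
  B gray
    A gray
      A→I: I is gray → back edge
First back edge: A → I.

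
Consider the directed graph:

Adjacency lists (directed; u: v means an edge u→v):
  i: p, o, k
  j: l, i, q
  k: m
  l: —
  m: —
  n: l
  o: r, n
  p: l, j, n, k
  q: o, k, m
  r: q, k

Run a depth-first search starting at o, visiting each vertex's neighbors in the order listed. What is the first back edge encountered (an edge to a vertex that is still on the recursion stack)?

DFS from o (visiting each vertex's neighbors in the order listed); mark gray on enter, black on exit:
o gray
  r gray
    q gray
      q→o: o is gray → back edge
First back edge: q → o.

q→o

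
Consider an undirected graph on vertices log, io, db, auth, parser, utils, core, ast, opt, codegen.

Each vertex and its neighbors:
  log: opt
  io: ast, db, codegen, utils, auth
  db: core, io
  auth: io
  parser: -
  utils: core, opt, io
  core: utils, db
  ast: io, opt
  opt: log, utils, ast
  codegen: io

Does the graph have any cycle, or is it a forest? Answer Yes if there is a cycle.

DFS, tracking each vertex's parent; an edge to a visited non-parent vertex closes a cycle.
Start from ast:
visit ast (parent –)
  visit io (parent ast)
    io–ast: parent, skip
    visit db (parent io)
      visit core (parent db)
        visit utils (parent core)
          utils–core: parent, skip
          visit opt (parent utils)
            visit log (parent opt)
              log–opt: parent, skip
            opt–utils: parent, skip
            opt–ast: ast visited and ≠ parent → cycle
Cycle: ast – io – db – core – utils – opt – ast.

Yes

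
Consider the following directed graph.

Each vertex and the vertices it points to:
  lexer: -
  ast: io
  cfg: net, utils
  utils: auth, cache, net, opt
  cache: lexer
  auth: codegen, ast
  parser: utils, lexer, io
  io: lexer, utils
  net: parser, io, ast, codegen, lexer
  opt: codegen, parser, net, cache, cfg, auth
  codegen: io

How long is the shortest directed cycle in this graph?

3

For each vertex v, BFS finds the shortest path from v back to v.
The shortest such closed walk is opt → cfg → utils → opt, length 3.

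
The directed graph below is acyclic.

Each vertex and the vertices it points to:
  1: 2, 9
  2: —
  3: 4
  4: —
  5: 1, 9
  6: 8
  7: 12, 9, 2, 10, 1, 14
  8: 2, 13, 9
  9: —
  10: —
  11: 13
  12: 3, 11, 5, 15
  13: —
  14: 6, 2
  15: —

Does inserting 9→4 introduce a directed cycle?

Adding 9→4 creates a cycle iff 4 can already reach 9.
Explore from 4: no path reaches 9. The graph stays acyclic.

No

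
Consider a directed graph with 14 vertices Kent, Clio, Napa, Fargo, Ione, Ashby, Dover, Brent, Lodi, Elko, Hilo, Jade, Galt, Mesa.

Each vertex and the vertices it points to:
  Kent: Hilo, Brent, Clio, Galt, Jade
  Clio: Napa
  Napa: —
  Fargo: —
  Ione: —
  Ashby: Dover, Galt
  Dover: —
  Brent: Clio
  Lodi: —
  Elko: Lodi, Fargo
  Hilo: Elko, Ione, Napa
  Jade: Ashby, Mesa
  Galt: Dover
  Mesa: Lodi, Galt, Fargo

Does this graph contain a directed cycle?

DFS with white/gray/black marking, starting from Brent:
Brent gray
  Clio gray
    Napa gray
    Napa black
  Clio black
Brent black
Kent gray
  Hilo gray
    Elko gray
      Lodi gray
      Lodi black
      Fargo gray
      Fargo black
    Elko black
    Ione gray
    Ione black
    Hilo→Napa: Napa black — skip
  Hilo black
  Kent→Brent: Brent black — skip
  Kent→Clio: Clio black — skip
  Galt gray
    Dover gray
    Dover black
  Galt black
  Jade gray
    Ashby gray
      Ashby→Dover: Dover black — skip
      Ashby→Galt: Galt black — skip
    Ashby black
    Mesa gray
      Mesa→Lodi: Lodi black — skip
      Mesa→Galt: Galt black — skip
      Mesa→Fargo: Fargo black — skip
    Mesa black
  Jade black
Kent black
Every edge goes to a white or black vertex — no back edge, so the graph is acyclic.

No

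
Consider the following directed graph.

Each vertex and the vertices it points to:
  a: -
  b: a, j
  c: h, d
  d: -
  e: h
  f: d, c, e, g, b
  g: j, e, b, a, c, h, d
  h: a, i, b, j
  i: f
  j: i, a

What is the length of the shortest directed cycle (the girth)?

For each vertex v, BFS finds the shortest path from v back to v.
The shortest such closed walk is f → b → j → i → f, length 4.

4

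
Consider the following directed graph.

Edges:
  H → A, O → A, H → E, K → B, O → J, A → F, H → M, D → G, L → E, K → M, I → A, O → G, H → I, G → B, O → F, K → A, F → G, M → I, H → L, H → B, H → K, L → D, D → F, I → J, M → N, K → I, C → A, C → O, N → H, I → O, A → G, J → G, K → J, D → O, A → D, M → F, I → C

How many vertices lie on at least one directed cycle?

A vertex is on a directed cycle iff it belongs to a strongly connected component of size ≥ 2 (or has a self-loop).
The vertices on cycles are {A, D, H, K, M, N, O} — 7 in total.

7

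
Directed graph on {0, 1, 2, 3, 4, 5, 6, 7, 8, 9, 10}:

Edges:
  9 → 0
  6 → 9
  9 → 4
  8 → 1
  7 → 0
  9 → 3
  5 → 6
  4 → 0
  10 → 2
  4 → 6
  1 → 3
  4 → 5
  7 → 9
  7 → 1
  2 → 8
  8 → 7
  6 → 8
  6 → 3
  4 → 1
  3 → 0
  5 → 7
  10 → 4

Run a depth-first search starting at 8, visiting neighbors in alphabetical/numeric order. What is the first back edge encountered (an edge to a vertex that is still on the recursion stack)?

DFS from 8 (visiting neighbors in alphabetical/numeric order); mark gray on enter, black on exit:
8 gray
  1 gray
    3 gray
      0 gray
      0 black
    3 black
  1 black
  7 gray
    7→0: 0 black — skip
    7→1: 1 black — skip
    9 gray
      9→0: 0 black — skip
      9→3: 3 black — skip
      4 gray
        4→0: 0 black — skip
        4→1: 1 black — skip
        5 gray
          6 gray
            6→3: 3 black — skip
            6→8: 8 is gray → back edge
First back edge: 6 → 8.

6→8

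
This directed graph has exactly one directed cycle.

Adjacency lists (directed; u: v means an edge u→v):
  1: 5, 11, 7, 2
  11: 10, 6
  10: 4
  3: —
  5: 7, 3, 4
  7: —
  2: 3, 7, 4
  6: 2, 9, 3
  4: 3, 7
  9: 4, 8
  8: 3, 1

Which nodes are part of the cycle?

DFS with gray/black marking from 8:
8 gray
  3 gray
  3 black
  1 gray
    5 gray
      7 gray
      7 black
      5→3: 3 black — skip
      4 gray
        4→3: 3 black — skip
        4→7: 7 black — skip
      4 black
    5 black
    11 gray
      10 gray
        10→4: 4 black — skip
      10 black
      6 gray
        2 gray
          2→3: 3 black — skip
          2→7: 7 black — skip
          2→4: 4 black — skip
        2 black
        9 gray
          9→4: 4 black — skip
          9→8: 8 is gray → back edge
Back edge closes the cycle 8 → 1 → 11 → 6 → 9 → 8; its vertices are {1, 6, 8, 9, 11}.

1, 6, 8, 9, 11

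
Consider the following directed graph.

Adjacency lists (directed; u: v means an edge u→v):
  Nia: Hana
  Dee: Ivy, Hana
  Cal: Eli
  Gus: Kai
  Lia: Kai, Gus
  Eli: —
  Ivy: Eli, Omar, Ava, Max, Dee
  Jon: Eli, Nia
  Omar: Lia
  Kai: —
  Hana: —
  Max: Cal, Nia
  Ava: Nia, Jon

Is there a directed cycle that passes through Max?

No

Max lies on a cycle iff there is a path from Max back to itself.
Exploring from Max, it never reaches itself; equivalently, its strongly connected component is a singleton.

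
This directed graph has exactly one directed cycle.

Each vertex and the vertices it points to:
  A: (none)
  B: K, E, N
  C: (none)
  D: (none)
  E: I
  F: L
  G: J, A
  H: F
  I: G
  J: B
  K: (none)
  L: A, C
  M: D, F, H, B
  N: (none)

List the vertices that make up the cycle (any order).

B, E, G, I, J

DFS with gray/black marking from B:
B gray
  K gray
  K black
  E gray
    I gray
      G gray
        J gray
          J→B: B is gray → back edge
Back edge closes the cycle B → E → I → G → J → B; its vertices are {B, E, G, I, J}.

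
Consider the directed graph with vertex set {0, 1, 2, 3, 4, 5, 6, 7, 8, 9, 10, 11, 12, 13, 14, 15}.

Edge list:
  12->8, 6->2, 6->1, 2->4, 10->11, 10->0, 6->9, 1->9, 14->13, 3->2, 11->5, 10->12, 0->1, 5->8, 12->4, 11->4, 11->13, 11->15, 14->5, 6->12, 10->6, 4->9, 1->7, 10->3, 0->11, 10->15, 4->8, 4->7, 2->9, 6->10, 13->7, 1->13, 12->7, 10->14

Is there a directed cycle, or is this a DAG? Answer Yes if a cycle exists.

DFS with white/gray/black marking, starting from 10:
10 gray
  6 gray
    2 gray
      4 gray
        8 gray
        8 black
        9 gray
        9 black
        7 gray
        7 black
      4 black
      2→9: 9 black — skip
    2 black
    6→10: 10 is gray → back edge
Back edge found, so a cycle exists: 10 → 6 → 10.

Yes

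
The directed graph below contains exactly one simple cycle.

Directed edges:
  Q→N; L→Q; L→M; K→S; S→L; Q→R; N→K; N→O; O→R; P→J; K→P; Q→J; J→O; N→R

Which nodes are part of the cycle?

DFS with gray/black marking from K:
K gray
  S gray
    L gray
      Q gray
        N gray
          O gray
            R gray
            R black
          O black
          N→R: R black — skip
          N→K: K is gray → back edge
Back edge closes the cycle K → S → L → Q → N → K; its vertices are {K, L, N, Q, S}.

K, L, N, Q, S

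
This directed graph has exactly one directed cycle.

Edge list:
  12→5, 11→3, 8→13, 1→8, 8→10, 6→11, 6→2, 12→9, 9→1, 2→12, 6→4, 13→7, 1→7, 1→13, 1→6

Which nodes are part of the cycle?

1, 2, 6, 9, 12

DFS with gray/black marking from 1:
1 gray
  13 gray
    7 gray
    7 black
  13 black
  8 gray
    8→13: 13 black — skip
    10 gray
    10 black
  8 black
  1→7: 7 black — skip
  6 gray
    4 gray
    4 black
    11 gray
      3 gray
      3 black
    11 black
    2 gray
      12 gray
        5 gray
        5 black
        9 gray
          9→1: 1 is gray → back edge
Back edge closes the cycle 1 → 6 → 2 → 12 → 9 → 1; its vertices are {1, 2, 6, 9, 12}.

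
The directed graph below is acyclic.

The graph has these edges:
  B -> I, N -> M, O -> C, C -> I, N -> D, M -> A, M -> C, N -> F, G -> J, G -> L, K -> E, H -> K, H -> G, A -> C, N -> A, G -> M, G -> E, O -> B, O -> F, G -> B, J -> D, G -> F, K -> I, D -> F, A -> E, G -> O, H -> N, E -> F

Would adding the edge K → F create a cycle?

No

Adding K→F creates a cycle iff F can already reach K.
Explore from F: no path reaches K. The graph stays acyclic.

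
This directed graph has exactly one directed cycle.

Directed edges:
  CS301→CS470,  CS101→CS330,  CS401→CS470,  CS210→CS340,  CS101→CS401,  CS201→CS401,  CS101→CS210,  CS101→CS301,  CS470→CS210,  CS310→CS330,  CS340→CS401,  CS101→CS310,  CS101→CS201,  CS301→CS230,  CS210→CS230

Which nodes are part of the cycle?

CS210, CS340, CS401, CS470

DFS with gray/black marking from CS210:
CS210 gray
  CS230 gray
  CS230 black
  CS340 gray
    CS401 gray
      CS470 gray
        CS470→CS210: CS210 is gray → back edge
Back edge closes the cycle CS210 → CS340 → CS401 → CS470 → CS210; its vertices are {CS210, CS340, CS401, CS470}.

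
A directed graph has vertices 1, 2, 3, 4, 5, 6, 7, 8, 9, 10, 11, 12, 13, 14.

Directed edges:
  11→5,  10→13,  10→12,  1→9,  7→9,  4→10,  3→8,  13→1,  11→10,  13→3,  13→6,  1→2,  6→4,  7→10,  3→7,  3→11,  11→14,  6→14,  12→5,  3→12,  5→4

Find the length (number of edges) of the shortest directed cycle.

For each vertex v, BFS finds the shortest path from v back to v.
The shortest such closed walk is 13 → 6 → 4 → 10 → 13, length 4.

4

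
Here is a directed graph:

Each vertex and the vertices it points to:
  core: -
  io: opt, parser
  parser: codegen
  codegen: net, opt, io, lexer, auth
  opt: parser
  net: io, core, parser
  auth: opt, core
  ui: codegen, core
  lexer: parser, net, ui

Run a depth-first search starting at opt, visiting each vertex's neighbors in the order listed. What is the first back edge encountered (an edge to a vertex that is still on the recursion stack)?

DFS from opt (visiting each vertex's neighbors in the order listed); mark gray on enter, black on exit:
opt gray
  parser gray
    codegen gray
      net gray
        io gray
          io→opt: opt is gray → back edge
First back edge: io → opt.

io->opt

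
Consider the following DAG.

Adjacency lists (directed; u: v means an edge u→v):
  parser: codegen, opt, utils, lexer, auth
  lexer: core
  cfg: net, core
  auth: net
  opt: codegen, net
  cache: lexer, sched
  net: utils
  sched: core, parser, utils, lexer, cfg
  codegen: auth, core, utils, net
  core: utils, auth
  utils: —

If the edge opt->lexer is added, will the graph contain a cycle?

No

Adding opt→lexer creates a cycle iff lexer can already reach opt.
Explore from lexer: no path reaches opt. The graph stays acyclic.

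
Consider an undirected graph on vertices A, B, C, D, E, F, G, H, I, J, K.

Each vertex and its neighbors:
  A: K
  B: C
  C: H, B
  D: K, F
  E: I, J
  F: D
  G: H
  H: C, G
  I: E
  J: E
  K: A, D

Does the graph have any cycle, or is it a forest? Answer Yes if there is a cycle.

No

DFS, tracking each vertex's parent; an edge to a visited non-parent vertex closes a cycle.
Start from I:
visit I (parent –)
  visit E (parent I)
    E–I: parent, skip
    visit J (parent E)
      J–E: parent, skip
visit A (parent –)
  visit K (parent A)
    K–A: parent, skip
    visit D (parent K)
      D–K: parent, skip
      visit F (parent D)
        F–D: parent, skip
visit B (parent –)
  visit C (parent B)
    visit H (parent C)
      H–C: parent, skip
      visit G (parent H)
        G–H: parent, skip
    C–B: parent, skip
No non-parent visited neighbor found — the graph is a forest.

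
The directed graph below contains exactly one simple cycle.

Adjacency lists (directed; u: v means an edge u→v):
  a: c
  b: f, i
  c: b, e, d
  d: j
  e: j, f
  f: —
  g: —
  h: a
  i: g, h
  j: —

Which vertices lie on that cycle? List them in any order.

a, b, c, h, i

DFS with gray/black marking from a:
a gray
  c gray
    b gray
      f gray
      f black
      i gray
        g gray
        g black
        h gray
          h→a: a is gray → back edge
Back edge closes the cycle a → c → b → i → h → a; its vertices are {a, b, c, h, i}.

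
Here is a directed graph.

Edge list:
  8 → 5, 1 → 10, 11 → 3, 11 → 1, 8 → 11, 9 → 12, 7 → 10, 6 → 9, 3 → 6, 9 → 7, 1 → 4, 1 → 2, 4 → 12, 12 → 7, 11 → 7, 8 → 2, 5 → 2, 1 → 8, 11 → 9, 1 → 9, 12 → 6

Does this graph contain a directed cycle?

Yes

DFS with white/gray/black marking, starting from 12:
12 gray
  7 gray
    10 gray
    10 black
  7 black
  6 gray
    9 gray
      9→7: 7 black — skip
      9→12: 12 is gray → back edge
Back edge found, so a cycle exists: 12 → 6 → 9 → 12.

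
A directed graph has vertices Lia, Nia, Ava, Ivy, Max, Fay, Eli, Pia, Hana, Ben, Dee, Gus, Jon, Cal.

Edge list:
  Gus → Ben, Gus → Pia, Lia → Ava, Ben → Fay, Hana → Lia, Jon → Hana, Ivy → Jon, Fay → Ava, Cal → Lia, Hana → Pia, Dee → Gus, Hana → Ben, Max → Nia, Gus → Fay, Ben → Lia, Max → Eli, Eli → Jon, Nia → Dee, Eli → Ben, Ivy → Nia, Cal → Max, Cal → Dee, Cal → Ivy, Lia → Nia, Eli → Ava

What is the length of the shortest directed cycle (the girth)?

For each vertex v, BFS finds the shortest path from v back to v.
The shortest such closed walk is Nia → Dee → Gus → Ben → Lia → Nia, length 5.

5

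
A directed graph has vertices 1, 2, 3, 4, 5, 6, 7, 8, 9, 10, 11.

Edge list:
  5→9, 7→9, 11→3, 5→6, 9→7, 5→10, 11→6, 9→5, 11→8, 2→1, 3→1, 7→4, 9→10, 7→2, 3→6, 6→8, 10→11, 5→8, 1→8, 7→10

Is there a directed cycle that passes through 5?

Yes

5 is on a cycle iff 5 can reach itself via ≥1 edge.
5 → 9 → 5 — yes.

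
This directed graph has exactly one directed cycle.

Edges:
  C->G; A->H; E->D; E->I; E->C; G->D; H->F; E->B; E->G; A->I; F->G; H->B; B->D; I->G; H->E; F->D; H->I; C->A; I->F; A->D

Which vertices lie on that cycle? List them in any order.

A, C, E, H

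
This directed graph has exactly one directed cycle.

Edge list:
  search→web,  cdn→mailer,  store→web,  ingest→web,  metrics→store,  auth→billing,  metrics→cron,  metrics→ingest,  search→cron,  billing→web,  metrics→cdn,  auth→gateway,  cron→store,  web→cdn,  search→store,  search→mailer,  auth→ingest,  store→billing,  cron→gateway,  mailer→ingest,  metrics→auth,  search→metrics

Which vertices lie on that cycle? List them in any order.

DFS with gray/black marking from cdn:
cdn gray
  mailer gray
    ingest gray
      web gray
        web→cdn: cdn is gray → back edge
Back edge closes the cycle cdn → mailer → ingest → web → cdn; its vertices are {cdn, web, ingest, mailer}.

cdn, web, ingest, mailer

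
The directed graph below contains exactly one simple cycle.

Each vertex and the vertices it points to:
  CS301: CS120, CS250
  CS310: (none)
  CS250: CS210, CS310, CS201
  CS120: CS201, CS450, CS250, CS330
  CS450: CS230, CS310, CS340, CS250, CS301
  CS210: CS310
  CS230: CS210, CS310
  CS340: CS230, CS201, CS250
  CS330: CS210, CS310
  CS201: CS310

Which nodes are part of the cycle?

CS120, CS301, CS450

DFS with gray/black marking from CS120:
CS120 gray
  CS201 gray
    CS310 gray
    CS310 black
  CS201 black
  CS450 gray
    CS230 gray
      CS210 gray
        CS210→CS310: CS310 black — skip
      CS210 black
      CS230→CS310: CS310 black — skip
    CS230 black
    CS450→CS310: CS310 black — skip
    CS340 gray
      CS340→CS230: CS230 black — skip
      CS340→CS201: CS201 black — skip
      CS250 gray
        CS250→CS210: CS210 black — skip
        CS250→CS310: CS310 black — skip
        CS250→CS201: CS201 black — skip
      CS250 black
    CS340 black
    CS450→CS250: CS250 black — skip
    CS301 gray
      CS301→CS120: CS120 is gray → back edge
Back edge closes the cycle CS120 → CS450 → CS301 → CS120; its vertices are {CS120, CS301, CS450}.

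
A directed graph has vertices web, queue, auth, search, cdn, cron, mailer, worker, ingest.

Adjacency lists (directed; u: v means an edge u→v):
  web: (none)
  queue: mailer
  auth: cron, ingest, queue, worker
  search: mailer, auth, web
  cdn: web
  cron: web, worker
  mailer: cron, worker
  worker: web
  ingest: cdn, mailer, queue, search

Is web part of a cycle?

No

web lies on a cycle iff there is a path from web back to itself.
Exploring from web, it never reaches itself; equivalently, its strongly connected component is a singleton.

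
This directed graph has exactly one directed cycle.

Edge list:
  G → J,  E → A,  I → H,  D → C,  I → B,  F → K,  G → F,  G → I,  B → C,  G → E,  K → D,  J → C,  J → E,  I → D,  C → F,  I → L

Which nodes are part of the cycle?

C, D, F, K

DFS with gray/black marking from F:
F gray
  K gray
    D gray
      C gray
        C→F: F is gray → back edge
Back edge closes the cycle F → K → D → C → F; its vertices are {C, D, F, K}.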